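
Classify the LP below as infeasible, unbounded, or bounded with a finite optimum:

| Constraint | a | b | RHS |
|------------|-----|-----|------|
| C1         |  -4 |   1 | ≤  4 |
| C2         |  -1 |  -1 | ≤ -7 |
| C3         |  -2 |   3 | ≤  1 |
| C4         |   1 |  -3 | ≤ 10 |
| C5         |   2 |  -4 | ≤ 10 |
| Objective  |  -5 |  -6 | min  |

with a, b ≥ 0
Feasible point: (4, 3) satisfies every constraint, so the LP is feasible.
Direction d = (3, 2): for each constraint row a, a·d ≤ 0 —
  (-4)(3) + (1)(2) = -10 ≤ 0
  (-1)(3) + (-1)(2) = -5 ≤ 0
  (-2)(3) + (3)(2) = 0 ≤ 0
  (1)(3) + (-3)(2) = -3 ≤ 0
  (2)(3) + (-4)(2) = -2 ≤ 0
and d ≥ 0, so (4, 3) + t·d stays feasible for every t ≥ 0. Along this ray z = -5a - 6b changes by -27 per unit t, so z → −∞.

Unbounded — the objective can decrease without bound over the feasible region.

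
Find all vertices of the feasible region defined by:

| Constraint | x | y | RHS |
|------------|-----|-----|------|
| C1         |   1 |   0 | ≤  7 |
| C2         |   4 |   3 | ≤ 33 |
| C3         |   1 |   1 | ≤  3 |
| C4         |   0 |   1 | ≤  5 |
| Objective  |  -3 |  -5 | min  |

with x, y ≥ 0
Each vertex is the intersection of two constraint boundaries that also satisfies all remaining constraints:
  x = 0 and y = 0 → (0, 0)
  x + y = 3 and y = 0 → (3, 0)
  x + y = 3 and x = 0 → (0, 3)

Vertices: (0, 0), (3, 0), (0, 3)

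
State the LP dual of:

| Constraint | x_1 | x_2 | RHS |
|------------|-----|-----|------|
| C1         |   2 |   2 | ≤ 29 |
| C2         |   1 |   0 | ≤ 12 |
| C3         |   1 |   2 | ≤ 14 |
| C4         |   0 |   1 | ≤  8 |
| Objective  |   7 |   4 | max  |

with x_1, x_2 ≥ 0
Minimize: z = 29y1 + 12y2 + 14y3 + 8y4

Subject to:
  C1: -2y1 - y2 - y3 ≤ -7
  C2: -2y1 - 2y3 - y4 ≤ -4
  y1, y2, y3, y4 ≥ 0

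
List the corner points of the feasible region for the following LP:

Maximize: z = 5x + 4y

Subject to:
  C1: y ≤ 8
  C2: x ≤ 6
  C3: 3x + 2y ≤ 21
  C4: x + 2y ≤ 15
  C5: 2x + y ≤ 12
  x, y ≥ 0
Each vertex is the intersection of two constraint boundaries that also satisfies all remaining constraints:
  x = 0 and y = 0 → (0, 0)
  x = 6 and 2x + y = 12 → (6, 0)
  3x + 2y = 21 and x + 2y = 15 → (3, 6)
  x + 2y = 15 and x = 0 → (0, 7.5)

Vertices: (0, 0), (6, 0), (3, 6), (0, 7.5)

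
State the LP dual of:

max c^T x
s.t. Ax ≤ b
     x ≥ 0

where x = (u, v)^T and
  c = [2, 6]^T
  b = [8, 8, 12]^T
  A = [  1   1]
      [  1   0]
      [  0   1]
Minimize: z = 8y1 + 8y2 + 12y3

Subject to:
  C1: -y1 - y2 ≤ -2
  C2: -y1 - y3 ≤ -6
  y1, y2, y3 ≥ 0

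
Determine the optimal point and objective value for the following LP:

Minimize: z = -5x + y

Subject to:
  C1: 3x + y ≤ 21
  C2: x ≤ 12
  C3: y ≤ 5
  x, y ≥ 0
Each vertex is the intersection of two constraint boundaries that also satisfies all remaining constraints:
  x = 0 and y = 0 → (0, 0)
  3x + y = 21 and y = 0 → (7, 0)
  3x + y = 21 and y = 5 → (5.333, 5)
  y = 5 and x = 0 → (0, 5)

Evaluating z = -5x + y at each vertex:
  (0, 0): z = 0
  (7, 0): z = -35
  (5.333, 5): z = -21.67
  (0, 5): z = 5

The minimum is at (7, 0) with z = -35.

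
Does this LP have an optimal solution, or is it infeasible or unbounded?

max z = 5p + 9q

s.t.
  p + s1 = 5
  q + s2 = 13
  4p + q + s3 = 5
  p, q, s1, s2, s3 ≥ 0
The point (0, 5) satisfies every constraint, so the LP is feasible; the constraints give p ≤ 5 and q ≤ 13, which with p, q ≥ 0 keep the feasible region inside a bounded box. A feasible, bounded LP attains a finite optimum at a vertex.

Evaluating z = 5p + 9q at each vertex:
  (0, 0): z = 0
  (1.25, 0): z = 6.25
  (0, 5): z = 45

Feasible with finite optimum z* = 45 at (0, 5).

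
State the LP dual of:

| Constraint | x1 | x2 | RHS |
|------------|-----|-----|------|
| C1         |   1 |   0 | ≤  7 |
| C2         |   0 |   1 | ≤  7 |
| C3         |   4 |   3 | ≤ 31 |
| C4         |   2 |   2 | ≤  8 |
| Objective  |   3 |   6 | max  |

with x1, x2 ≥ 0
Minimize: z = 7y1 + 7y2 + 31y3 + 8y4

Subject to:
  C1: -y1 - 4y3 - 2y4 ≤ -3
  C2: -y2 - 3y3 - 2y4 ≤ -6
  y1, y2, y3, y4 ≥ 0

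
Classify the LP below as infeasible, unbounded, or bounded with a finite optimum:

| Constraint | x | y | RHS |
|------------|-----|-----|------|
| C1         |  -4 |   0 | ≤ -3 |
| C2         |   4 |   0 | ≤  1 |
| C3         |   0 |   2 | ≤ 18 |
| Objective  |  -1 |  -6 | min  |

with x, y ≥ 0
C2 requires 4x ≤ 1, while C1 (-4x ≤ -3) is equivalent to 4x ≥ 3. Together they would need 3 ≤ 4x ≤ 1, which is impossible since 3 > 1. No point satisfies all constraints.

Infeasible — the constraint set is empty.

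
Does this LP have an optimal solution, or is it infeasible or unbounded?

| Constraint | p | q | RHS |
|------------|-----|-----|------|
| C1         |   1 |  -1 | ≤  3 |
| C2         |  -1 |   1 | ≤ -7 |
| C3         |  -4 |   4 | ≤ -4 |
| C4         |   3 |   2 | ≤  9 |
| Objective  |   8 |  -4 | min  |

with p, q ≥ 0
C1 requires p - q ≤ 3, while C2 (-p + q ≤ -7) is equivalent to p - q ≥ 7. Together they would need 7 ≤ p - q ≤ 3, which is impossible since 7 > 3. No point satisfies all constraints.

Infeasible — the constraint set is empty.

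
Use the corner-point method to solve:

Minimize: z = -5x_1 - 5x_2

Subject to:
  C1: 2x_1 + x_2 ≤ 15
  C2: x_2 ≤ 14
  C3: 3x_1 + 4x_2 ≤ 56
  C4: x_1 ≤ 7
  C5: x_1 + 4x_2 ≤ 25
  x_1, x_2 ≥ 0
Each vertex is the intersection of two constraint boundaries that also satisfies all remaining constraints:
  x_1 = 0 and x_2 = 0 → (0, 0)
  x_1 = 7 and x_2 = 0 → (7, 0)
  2x_1 + x_2 = 15 and x_1 = 7 → (7, 1)
  2x_1 + x_2 = 15 and x_1 + 4x_2 = 25 → (5, 5)
  x_1 + 4x_2 = 25 and x_1 = 0 → (0, 6.25)

Evaluating z = -5x_1 - 5x_2 at each vertex:
  (0, 0): z = 0
  (7, 0): z = -35
  (7, 1): z = -40
  (5, 5): z = -50
  (0, 6.25): z = -31.25

The minimum is at (5, 5) with z = -50.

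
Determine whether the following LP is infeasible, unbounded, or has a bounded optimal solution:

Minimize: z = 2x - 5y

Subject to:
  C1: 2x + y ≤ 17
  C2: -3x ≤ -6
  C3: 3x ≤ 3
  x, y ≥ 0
C3 requires 3x ≤ 3, while C2 (-3x ≤ -6) is equivalent to 3x ≥ 6. Together they would need 6 ≤ 3x ≤ 3, which is impossible since 6 > 3. No point satisfies all constraints.

Infeasible — the constraint set is empty.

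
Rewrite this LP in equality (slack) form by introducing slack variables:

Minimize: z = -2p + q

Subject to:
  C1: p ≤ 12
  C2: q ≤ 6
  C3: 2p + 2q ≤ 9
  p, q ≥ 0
min z = -2p + q

s.t.
  p + s1 = 12
  q + s2 = 6
  2p + 2q + s3 = 9
  p, q, s1, s2, s3 ≥ 0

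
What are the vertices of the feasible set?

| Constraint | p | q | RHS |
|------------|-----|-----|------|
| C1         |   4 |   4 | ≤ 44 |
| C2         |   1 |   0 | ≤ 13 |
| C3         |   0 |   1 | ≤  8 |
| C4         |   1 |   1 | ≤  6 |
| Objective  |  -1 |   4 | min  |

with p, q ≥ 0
Each vertex is the intersection of two constraint boundaries that also satisfies all remaining constraints:
  p = 0 and q = 0 → (0, 0)
  p + q = 6 and q = 0 → (6, 0)
  p + q = 6 and p = 0 → (0, 6)

Vertices: (0, 0), (6, 0), (0, 6)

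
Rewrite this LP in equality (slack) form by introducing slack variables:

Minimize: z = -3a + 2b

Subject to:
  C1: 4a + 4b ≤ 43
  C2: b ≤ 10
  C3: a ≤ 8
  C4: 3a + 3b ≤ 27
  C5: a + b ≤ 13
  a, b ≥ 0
min z = -3a + 2b

s.t.
  4a + 4b + s1 = 43
  b + s2 = 10
  a + s3 = 8
  3a + 3b + s4 = 27
  a + b + s5 = 13
  a, b, s1, s2, s3, s4, s5 ≥ 0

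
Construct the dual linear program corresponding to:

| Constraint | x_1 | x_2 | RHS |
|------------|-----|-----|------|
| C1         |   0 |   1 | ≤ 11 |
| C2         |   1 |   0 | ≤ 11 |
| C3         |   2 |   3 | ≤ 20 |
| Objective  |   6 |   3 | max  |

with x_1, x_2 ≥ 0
Minimize: z = 11y1 + 11y2 + 20y3

Subject to:
  C1: -y2 - 2y3 ≤ -6
  C2: -y1 - 3y3 ≤ -3
  y1, y2, y3 ≥ 0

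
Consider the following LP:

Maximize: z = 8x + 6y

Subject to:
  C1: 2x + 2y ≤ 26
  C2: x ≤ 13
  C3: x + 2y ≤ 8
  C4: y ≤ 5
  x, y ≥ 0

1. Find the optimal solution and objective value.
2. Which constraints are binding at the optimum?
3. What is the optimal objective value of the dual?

1. x = 8, y = 0, z = 64
2. C3, y ≥ 0
3. 64 (by strong duality, equal to the primal optimum)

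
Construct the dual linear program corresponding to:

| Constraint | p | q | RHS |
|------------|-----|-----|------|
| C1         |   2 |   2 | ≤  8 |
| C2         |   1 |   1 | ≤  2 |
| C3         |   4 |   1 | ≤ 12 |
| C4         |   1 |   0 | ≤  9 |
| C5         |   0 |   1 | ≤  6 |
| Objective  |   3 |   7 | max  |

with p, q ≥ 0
Minimize: z = 8y1 + 2y2 + 12y3 + 9y4 + 6y5

Subject to:
  C1: -2y1 - y2 - 4y3 - y4 ≤ -3
  C2: -2y1 - y2 - y3 - y5 ≤ -7
  y1, y2, y3, y4, y5 ≥ 0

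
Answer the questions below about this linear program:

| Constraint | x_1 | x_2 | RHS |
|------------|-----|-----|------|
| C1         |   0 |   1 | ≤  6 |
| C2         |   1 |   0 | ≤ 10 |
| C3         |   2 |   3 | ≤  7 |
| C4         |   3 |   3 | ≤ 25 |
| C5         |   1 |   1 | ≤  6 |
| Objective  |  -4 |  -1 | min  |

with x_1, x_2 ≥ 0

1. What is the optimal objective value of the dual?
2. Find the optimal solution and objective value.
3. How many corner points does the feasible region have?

1. -14 (by strong duality, equal to the primal optimum)
2. x_1 = 3.5, x_2 = 0, z = -14
3. 3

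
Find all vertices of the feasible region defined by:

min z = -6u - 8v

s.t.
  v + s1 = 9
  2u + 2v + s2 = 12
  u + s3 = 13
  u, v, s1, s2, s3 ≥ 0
Each vertex is the intersection of two constraint boundaries that also satisfies all remaining constraints:
  u = 0 and v = 0 → (0, 0)
  2u + 2v = 12 and v = 0 → (6, 0)
  2u + 2v = 12 and u = 0 → (0, 6)

Vertices: (0, 0), (6, 0), (0, 6)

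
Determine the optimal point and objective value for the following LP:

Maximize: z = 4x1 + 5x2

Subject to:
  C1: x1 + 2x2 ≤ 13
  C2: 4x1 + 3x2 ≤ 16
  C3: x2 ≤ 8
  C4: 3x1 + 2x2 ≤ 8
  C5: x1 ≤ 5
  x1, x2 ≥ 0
x1 = 0, x2 = 4, z = 20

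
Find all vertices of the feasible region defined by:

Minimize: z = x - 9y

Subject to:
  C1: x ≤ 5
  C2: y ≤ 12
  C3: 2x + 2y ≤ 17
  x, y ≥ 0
Each vertex is the intersection of two constraint boundaries that also satisfies all remaining constraints:
  x = 0 and y = 0 → (0, 0)
  x = 5 and y = 0 → (5, 0)
  x = 5 and 2x + 2y = 17 → (5, 3.5)
  2x + 2y = 17 and x = 0 → (0, 8.5)

Vertices: (0, 0), (5, 0), (5, 3.5), (0, 8.5)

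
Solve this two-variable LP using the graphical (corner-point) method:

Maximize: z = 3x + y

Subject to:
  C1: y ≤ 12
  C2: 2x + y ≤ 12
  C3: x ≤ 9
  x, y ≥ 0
x = 6, y = 0, z = 18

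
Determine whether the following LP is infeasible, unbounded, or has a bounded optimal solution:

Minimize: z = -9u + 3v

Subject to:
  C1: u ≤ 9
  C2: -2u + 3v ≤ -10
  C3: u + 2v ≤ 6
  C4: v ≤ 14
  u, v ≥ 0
The point (6, 0) satisfies every constraint, so the LP is feasible; the constraints give u ≤ 9 and v ≤ 14, which with u, v ≥ 0 keep the feasible region inside a bounded box. A feasible, bounded LP attains a finite optimum at a vertex.

The LP has an optimal solution: (6, 0) with z = -54.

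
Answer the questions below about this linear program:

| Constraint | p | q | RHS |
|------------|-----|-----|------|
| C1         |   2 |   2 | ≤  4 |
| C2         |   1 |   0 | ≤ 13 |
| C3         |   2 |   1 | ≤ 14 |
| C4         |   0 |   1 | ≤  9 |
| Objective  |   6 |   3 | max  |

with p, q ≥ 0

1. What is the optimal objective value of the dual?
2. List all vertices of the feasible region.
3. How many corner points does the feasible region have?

1. 12 (by strong duality, equal to the primal optimum)
2. (0, 0), (2, 0), (0, 2)
3. 3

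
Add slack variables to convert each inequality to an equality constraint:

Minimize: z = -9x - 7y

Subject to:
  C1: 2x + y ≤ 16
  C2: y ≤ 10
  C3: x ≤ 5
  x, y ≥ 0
min z = -9x - 7y

s.t.
  2x + y + s1 = 16
  y + s2 = 10
  x + s3 = 5
  x, y, s1, s2, s3 ≥ 0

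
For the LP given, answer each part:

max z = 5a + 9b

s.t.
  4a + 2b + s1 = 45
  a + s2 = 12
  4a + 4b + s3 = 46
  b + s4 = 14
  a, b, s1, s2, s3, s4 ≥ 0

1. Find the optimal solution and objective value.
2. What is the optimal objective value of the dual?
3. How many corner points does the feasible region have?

1. a = 0, b = 11.5, z = 103.5
2. 103.5 (by strong duality, equal to the primal optimum)
3. 4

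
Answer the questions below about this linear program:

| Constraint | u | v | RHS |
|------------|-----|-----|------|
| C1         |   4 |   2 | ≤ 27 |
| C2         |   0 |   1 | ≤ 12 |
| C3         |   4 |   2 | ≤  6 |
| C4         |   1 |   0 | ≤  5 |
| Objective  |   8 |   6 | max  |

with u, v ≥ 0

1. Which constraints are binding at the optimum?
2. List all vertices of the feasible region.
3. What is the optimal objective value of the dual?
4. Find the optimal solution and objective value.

1. C3, u ≥ 0
2. (0, 0), (1.5, 0), (0, 3)
3. 18 (by strong duality, equal to the primal optimum)
4. u = 0, v = 3, z = 18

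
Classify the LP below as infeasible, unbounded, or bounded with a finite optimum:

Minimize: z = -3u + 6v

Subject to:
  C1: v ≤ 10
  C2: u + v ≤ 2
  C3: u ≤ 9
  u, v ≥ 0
The point (2, 0) satisfies every constraint, so the LP is feasible; the constraints give u ≤ 9 and v ≤ 10, which with u, v ≥ 0 keep the feasible region inside a bounded box. A feasible, bounded LP attains a finite optimum at a vertex.

Evaluating z = -3u + 6v at each vertex:
  (0, 0): z = 0
  (2, 0): z = -6
  (0, 2): z = 12

Feasible with finite optimum z* = -6 at (2, 0).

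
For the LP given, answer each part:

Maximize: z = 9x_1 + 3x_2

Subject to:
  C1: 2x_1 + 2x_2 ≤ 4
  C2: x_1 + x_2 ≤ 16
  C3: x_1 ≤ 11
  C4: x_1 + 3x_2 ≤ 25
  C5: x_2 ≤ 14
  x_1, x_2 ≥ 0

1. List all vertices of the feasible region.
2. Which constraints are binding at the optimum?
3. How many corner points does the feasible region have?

1. (0, 0), (2, 0), (0, 2)
2. C1, x_2 ≥ 0
3. 3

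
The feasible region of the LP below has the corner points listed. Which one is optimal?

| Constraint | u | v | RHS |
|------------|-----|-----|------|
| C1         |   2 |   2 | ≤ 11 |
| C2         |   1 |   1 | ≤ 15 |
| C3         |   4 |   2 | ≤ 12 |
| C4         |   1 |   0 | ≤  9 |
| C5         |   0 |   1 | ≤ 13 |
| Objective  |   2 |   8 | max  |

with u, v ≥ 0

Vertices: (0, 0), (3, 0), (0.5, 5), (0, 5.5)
Evaluating z = 2u + 8v at each vertex:
  (0, 0): z = 0
  (3, 0): z = 6
  (0.5, 5): z = 41
  (0, 5.5): z = 44

The largest value is z = 44, attained at (0, 5.5).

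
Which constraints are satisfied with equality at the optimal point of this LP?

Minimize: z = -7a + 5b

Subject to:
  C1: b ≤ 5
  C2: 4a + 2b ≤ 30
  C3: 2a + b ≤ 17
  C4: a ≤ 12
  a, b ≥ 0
Optimal: a = 7.5, b = 0
Slack at optimum:
  C1: slack = 5
  C2: slack = 0 (binding)
  C3: slack = 2
  C4: slack = 4.5
  a ≥ 0: a = 7.5
  b ≥ 0: b = 0 (binding)
Binding constraints: C2, b ≥ 0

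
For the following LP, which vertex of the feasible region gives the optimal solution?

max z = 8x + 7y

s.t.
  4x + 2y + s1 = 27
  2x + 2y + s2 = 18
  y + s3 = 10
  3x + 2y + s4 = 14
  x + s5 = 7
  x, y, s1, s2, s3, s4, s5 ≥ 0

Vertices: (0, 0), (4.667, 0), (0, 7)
Evaluating z = 8x + 7y at each vertex:
  (0, 0): z = 0
  (4.667, 0): z = 37.33
  (0, 7): z = 49

The largest value is z = 49, attained at (0, 7).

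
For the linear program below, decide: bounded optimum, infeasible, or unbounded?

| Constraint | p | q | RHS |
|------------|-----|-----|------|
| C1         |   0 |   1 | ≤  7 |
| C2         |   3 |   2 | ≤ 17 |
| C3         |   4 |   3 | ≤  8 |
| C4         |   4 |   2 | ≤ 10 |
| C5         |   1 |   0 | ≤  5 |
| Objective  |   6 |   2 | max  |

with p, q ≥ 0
The point (2, 0) satisfies every constraint, so the LP is feasible; the constraints give p ≤ 5 and q ≤ 7, which with p, q ≥ 0 keep the feasible region inside a bounded box. A feasible, bounded LP attains a finite optimum at a vertex.

Evaluating z = 6p + 2q at each vertex:
  (0, 0): z = 0
  (2, 0): z = 12
  (0, 2.667): z = 5.333

The LP has an optimal solution: (2, 0) with z = 12.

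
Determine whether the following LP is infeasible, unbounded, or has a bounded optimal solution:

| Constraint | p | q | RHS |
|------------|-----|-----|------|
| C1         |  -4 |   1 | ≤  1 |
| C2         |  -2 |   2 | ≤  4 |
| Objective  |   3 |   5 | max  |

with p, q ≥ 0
Feasible point: (0, 0) satisfies every constraint, so the LP is feasible.
Direction d = (1, 0): for each constraint row a, a·d ≤ 0 —
  (-4)(1) + (1)(0) = -4 ≤ 0
  (-2)(1) + (2)(0) = -2 ≤ 0
and d ≥ 0, so (0, 0) + t·d stays feasible for every t ≥ 0. Along this ray z = 3p + 5q changes by 3 per unit t, so z → +∞.

Unbounded: there is a feasible ray along which z → +∞.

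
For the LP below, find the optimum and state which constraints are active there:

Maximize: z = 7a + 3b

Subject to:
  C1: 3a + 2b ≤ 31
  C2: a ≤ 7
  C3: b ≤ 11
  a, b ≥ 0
Optimal: a = 7, b = 5
Slack at optimum:
  C1: slack = 0 (binding)
  C2: slack = 0 (binding)
  C3: slack = 6
  a ≥ 0: a = 7
  b ≥ 0: b = 5
Binding constraints: C1, C2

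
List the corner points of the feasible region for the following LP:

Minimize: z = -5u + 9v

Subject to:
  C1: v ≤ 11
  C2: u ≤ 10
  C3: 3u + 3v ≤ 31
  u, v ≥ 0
Each vertex is the intersection of two constraint boundaries that also satisfies all remaining constraints:
  u = 0 and v = 0 → (0, 0)
  u = 10 and v = 0 → (10, 0)
  u = 10 and 3u + 3v = 31 → (10, 0.3333)
  3u + 3v = 31 and u = 0 → (0, 10.33)

Vertices: (0, 0), (10, 0), (10, 0.3333), (0, 10.33)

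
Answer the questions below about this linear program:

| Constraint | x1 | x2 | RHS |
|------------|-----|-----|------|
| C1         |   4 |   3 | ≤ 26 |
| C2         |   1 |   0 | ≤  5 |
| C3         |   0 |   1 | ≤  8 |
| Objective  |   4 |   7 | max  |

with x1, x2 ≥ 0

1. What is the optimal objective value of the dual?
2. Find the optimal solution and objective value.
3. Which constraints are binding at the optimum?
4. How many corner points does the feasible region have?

1. 58 (by strong duality, equal to the primal optimum)
2. x1 = 0.5, x2 = 8, z = 58
3. C1, C3
4. 5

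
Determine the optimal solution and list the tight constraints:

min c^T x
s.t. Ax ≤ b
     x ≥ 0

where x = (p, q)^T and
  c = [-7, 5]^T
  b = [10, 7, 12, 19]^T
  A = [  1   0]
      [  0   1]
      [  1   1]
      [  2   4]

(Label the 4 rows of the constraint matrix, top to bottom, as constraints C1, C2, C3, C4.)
Optimal: p = 9.5, q = 0
Slack at optimum:
  C1: slack = 0.5
  C2: slack = 7
  C3: slack = 2.5
  C4: slack = 0 (binding)
  p ≥ 0: p = 9.5
  q ≥ 0: q = 0 (binding)
Binding constraints: C4, q ≥ 0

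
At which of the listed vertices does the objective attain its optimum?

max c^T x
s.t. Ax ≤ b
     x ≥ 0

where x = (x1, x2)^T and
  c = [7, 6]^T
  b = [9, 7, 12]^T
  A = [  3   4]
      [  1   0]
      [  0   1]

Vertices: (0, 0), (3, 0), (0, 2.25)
(3, 0) with z = 21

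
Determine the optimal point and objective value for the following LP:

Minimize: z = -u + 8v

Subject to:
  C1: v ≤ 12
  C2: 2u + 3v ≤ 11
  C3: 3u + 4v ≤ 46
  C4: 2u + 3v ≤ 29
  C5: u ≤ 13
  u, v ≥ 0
u = 5.5, v = 0, z = -5.5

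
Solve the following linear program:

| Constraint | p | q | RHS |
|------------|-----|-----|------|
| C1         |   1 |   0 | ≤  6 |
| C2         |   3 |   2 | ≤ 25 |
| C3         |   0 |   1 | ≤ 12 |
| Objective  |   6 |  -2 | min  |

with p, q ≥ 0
p = 0, q = 12, z = -24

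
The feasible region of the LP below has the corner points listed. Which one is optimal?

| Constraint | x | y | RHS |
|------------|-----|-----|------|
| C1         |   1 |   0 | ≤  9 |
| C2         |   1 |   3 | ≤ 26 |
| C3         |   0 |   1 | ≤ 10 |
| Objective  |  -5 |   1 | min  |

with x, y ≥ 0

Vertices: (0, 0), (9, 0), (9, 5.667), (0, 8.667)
Evaluating z = -5x + y at each vertex:
  (0, 0): z = 0
  (9, 0): z = -45
  (9, 5.667): z = -39.33
  (0, 8.667): z = 8.667

The smallest value is z = -45, attained at (9, 0).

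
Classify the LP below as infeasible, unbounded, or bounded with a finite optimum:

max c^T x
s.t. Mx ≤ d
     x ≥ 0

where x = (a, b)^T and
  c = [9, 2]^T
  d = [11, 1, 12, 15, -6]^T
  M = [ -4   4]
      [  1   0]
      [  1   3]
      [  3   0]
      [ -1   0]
One constraint requires a ≤ 1, while the constraint -a ≤ -6 is equivalent to a ≥ 6. Together they would need 6 ≤ a ≤ 1, which is impossible since 6 > 1. No point satisfies all constraints.

Infeasible — the constraint set is empty.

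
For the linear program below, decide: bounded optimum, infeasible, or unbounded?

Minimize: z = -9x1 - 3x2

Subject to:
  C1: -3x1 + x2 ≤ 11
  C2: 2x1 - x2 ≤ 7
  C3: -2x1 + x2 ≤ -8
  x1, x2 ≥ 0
C2 requires 2x1 - x2 ≤ 7, while C3 (-2x1 + x2 ≤ -8) is equivalent to 2x1 - x2 ≥ 8. Together they would need 8 ≤ 2x1 - x2 ≤ 7, which is impossible since 8 > 7. No point satisfies all constraints.

The feasible region is empty; the LP is infeasible.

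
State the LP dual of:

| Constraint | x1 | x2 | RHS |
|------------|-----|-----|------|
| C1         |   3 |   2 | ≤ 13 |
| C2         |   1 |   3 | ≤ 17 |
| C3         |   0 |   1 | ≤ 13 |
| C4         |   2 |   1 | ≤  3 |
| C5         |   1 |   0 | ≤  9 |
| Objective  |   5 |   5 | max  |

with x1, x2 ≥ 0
Minimize: z = 13y1 + 17y2 + 13y3 + 3y4 + 9y5

Subject to:
  C1: -3y1 - y2 - 2y4 - y5 ≤ -5
  C2: -2y1 - 3y2 - y3 - y4 ≤ -5
  y1, y2, y3, y4, y5 ≥ 0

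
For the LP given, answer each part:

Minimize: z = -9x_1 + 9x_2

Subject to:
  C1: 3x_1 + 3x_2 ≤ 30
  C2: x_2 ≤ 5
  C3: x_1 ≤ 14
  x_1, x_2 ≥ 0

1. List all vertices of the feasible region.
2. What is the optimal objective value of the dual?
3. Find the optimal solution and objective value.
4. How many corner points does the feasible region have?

1. (0, 0), (10, 0), (5, 5), (0, 5)
2. -90 (by strong duality, equal to the primal optimum)
3. x_1 = 10, x_2 = 0, z = -90
4. 4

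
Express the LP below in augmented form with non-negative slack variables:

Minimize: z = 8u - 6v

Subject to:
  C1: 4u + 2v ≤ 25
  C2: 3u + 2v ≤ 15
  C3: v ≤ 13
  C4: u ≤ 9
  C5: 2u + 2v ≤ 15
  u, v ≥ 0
min z = 8u - 6v

s.t.
  4u + 2v + s1 = 25
  3u + 2v + s2 = 15
  v + s3 = 13
  u + s4 = 9
  2u + 2v + s5 = 15
  u, v, s1, s2, s3, s4, s5 ≥ 0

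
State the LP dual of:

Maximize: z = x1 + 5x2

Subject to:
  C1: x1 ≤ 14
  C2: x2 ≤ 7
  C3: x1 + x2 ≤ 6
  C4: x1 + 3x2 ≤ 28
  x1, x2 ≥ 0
Minimize: z = 14y1 + 7y2 + 6y3 + 28y4

Subject to:
  C1: -y1 - y3 - y4 ≤ -1
  C2: -y2 - y3 - 3y4 ≤ -5
  y1, y2, y3, y4 ≥ 0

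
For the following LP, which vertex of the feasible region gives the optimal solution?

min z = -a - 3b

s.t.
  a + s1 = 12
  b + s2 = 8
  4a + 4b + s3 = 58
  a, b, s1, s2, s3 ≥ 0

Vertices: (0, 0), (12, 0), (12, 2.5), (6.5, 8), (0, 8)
(6.5, 8) with z = -30.5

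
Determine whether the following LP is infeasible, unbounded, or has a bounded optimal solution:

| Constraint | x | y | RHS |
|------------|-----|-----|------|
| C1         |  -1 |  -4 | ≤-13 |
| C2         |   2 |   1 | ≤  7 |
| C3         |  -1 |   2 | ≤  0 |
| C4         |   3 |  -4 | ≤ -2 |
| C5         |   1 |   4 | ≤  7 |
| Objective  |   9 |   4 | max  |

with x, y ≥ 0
C5 requires x + 4y ≤ 7, while C1 (-x - 4y ≤ -13) is equivalent to x + 4y ≥ 13. Together they would need 13 ≤ x + 4y ≤ 7, which is impossible since 13 > 7. No point satisfies all constraints.

Infeasible — the constraint set is empty.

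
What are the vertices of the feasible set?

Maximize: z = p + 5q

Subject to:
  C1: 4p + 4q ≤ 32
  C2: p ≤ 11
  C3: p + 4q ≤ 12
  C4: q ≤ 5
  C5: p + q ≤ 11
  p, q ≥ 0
Each vertex is the intersection of two constraint boundaries that also satisfies all remaining constraints:
  p = 0 and q = 0 → (0, 0)
  4p + 4q = 32 and q = 0 → (8, 0)
  4p + 4q = 32 and p + 4q = 12 → (6.667, 1.333)
  p + 4q = 12 and p = 0 → (0, 3)

Vertices: (0, 0), (8, 0), (6.667, 1.333), (0, 3)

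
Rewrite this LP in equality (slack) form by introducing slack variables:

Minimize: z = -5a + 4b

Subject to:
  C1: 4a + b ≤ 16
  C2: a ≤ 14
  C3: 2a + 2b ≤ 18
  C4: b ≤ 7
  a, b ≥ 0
min z = -5a + 4b

s.t.
  4a + b + s1 = 16
  a + s2 = 14
  2a + 2b + s3 = 18
  b + s4 = 7
  a, b, s1, s2, s3, s4 ≥ 0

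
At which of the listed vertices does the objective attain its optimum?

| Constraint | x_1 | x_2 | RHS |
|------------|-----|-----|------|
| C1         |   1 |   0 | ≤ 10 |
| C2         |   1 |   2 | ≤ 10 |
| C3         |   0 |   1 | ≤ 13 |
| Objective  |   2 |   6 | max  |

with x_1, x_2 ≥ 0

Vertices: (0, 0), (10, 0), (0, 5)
(0, 5) with z = 30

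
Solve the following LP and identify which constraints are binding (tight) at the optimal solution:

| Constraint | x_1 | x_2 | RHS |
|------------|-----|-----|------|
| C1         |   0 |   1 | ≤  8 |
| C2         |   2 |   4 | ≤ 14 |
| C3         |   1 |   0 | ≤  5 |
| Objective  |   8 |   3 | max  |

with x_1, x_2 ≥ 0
Optimal: x_1 = 5, x_2 = 1
Binding: C2, C3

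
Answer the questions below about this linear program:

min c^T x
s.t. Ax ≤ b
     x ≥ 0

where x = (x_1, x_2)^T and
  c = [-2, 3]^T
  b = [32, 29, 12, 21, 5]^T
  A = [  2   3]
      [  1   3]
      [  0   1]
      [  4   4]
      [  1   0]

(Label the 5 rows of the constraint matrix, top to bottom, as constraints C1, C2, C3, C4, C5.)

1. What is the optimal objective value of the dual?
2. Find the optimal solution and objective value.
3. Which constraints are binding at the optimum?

1. -10 (by strong duality, equal to the primal optimum)
2. x_1 = 5, x_2 = 0, z = -10
3. C5, x_2 ≥ 0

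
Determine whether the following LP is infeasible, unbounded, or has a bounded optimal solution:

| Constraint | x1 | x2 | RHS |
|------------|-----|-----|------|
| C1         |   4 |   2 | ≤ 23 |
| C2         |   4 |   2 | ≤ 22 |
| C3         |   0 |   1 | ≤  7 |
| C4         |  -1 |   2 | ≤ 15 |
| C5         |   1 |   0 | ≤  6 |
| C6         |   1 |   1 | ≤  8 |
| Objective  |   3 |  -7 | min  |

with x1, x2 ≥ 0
The point (0, 7) satisfies every constraint, so the LP is feasible; the constraints give x1 ≤ 6 and x2 ≤ 7, which with x1, x2 ≥ 0 keep the feasible region inside a bounded box. A feasible, bounded LP attains a finite optimum at a vertex.

Evaluating z = 3x1 - 7x2 at each vertex:
  (0, 0): z = 0
  (5.5, 0): z = 16.5
  (3, 5): z = -26
  (1, 7): z = -46
  (0, 7): z = -49

Bounded optimum: z* = -49 at (0, 7).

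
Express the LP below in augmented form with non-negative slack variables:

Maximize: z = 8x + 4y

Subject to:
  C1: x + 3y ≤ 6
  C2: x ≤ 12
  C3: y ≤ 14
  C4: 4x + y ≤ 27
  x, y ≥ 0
max z = 8x + 4y

s.t.
  x + 3y + s1 = 6
  x + s2 = 12
  y + s3 = 14
  4x + y + s4 = 27
  x, y, s1, s2, s3, s4 ≥ 0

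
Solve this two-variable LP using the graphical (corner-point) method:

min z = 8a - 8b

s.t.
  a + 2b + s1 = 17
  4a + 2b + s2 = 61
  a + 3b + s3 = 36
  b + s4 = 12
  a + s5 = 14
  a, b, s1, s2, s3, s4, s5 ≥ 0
Each vertex is the intersection of two constraint boundaries that also satisfies all remaining constraints:
  a = 0 and b = 0 → (0, 0)
  a = 14 and b = 0 → (14, 0)
  a + 2b = 17 and a = 14 → (14, 1.5)
  a + 2b = 17 and a = 0 → (0, 8.5)

Evaluating z = 8a - 8b at each vertex:
  (0, 0): z = 0
  (14, 0): z = 112
  (14, 1.5): z = 100
  (0, 8.5): z = -68

The minimum is at (0, 8.5) with z = -68.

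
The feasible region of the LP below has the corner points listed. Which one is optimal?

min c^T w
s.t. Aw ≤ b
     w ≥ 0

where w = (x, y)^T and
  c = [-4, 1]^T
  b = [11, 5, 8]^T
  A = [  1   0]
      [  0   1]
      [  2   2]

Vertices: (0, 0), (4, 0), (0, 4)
Evaluating z = -4x + y at each vertex:
  (0, 0): z = 0
  (4, 0): z = -16
  (0, 4): z = 4

The smallest value is z = -16, attained at (4, 0).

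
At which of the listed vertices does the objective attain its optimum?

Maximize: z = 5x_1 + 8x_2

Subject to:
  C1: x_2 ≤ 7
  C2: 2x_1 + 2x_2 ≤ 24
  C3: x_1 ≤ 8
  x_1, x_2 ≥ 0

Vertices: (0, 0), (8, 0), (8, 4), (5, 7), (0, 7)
(5, 7) with z = 81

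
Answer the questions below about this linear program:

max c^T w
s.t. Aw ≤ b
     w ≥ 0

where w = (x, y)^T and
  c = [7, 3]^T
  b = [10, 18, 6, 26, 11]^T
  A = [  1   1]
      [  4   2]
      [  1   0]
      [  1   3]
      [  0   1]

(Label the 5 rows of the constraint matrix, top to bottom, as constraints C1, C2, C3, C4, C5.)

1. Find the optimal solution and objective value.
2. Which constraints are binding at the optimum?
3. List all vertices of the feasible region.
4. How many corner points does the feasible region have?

1. x = 4.5, y = 0, z = 31.5
2. C2, y ≥ 0
3. (0, 0), (4.5, 0), (0.2, 8.6), (0, 8.667)
4. 4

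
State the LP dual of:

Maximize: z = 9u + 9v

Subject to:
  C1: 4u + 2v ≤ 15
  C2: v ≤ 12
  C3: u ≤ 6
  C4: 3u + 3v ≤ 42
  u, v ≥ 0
Minimize: z = 15y1 + 12y2 + 6y3 + 42y4

Subject to:
  C1: -4y1 - y3 - 3y4 ≤ -9
  C2: -2y1 - y2 - 3y4 ≤ -9
  y1, y2, y3, y4 ≥ 0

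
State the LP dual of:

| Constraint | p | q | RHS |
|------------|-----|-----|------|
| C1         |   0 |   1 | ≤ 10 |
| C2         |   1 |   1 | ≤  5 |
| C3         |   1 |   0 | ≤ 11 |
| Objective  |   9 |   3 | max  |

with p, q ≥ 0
Minimize: z = 10y1 + 5y2 + 11y3

Subject to:
  C1: -y2 - y3 ≤ -9
  C2: -y1 - y2 ≤ -3
  y1, y2, y3 ≥ 0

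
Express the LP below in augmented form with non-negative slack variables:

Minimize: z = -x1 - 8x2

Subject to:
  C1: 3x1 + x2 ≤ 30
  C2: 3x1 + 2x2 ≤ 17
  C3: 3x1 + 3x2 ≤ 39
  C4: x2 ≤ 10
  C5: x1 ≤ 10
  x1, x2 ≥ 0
min z = -x1 - 8x2

s.t.
  3x1 + x2 + s1 = 30
  3x1 + 2x2 + s2 = 17
  3x1 + 3x2 + s3 = 39
  x2 + s4 = 10
  x1 + s5 = 10
  x1, x2, s1, s2, s3, s4, s5 ≥ 0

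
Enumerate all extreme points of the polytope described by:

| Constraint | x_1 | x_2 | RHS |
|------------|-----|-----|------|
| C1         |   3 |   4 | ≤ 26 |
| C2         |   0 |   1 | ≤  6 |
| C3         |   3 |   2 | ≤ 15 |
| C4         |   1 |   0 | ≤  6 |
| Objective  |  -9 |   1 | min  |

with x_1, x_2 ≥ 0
Each vertex is the intersection of two constraint boundaries that also satisfies all remaining constraints:
  x_1 = 0 and x_2 = 0 → (0, 0)
  3x_1 + 2x_2 = 15 and x_2 = 0 → (5, 0)
  3x_1 + 4x_2 = 26 and 3x_1 + 2x_2 = 15 → (1.333, 5.5)
  3x_1 + 4x_2 = 26 and x_2 = 6 → (0.6667, 6)
  x_2 = 6 and x_1 = 0 → (0, 6)

Vertices: (0, 0), (5, 0), (1.333, 5.5), (0.6667, 6), (0, 6)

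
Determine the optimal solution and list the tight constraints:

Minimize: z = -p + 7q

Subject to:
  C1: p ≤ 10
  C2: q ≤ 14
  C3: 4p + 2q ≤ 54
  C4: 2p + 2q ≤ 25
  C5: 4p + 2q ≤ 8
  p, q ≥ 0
Optimal: p = 2, q = 0
Slack at optimum:
  C1: slack = 8
  C2: slack = 14
  C3: slack = 46
  C4: slack = 21
  C5: slack = 0 (binding)
  p ≥ 0: p = 2
  q ≥ 0: q = 0 (binding)
Binding constraints: C5, q ≥ 0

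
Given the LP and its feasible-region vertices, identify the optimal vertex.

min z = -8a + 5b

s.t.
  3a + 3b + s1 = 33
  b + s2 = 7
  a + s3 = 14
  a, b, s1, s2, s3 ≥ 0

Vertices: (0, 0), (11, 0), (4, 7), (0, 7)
Evaluating z = -8a + 5b at each vertex:
  (0, 0): z = 0
  (11, 0): z = -88
  (4, 7): z = 3
  (0, 7): z = 35

The smallest value is z = -88, attained at (11, 0).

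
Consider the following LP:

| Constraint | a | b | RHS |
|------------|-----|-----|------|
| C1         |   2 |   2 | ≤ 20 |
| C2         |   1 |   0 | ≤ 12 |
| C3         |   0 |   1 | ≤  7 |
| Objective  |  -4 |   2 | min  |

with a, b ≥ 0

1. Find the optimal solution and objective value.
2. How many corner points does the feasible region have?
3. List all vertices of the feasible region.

1. a = 10, b = 0, z = -40
2. 4
3. (0, 0), (10, 0), (3, 7), (0, 7)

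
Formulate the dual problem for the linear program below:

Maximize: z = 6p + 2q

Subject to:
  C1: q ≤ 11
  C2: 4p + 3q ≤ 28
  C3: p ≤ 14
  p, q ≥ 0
Minimize: z = 11y1 + 28y2 + 14y3

Subject to:
  C1: -4y2 - y3 ≤ -6
  C2: -y1 - 3y2 ≤ -2
  y1, y2, y3 ≥ 0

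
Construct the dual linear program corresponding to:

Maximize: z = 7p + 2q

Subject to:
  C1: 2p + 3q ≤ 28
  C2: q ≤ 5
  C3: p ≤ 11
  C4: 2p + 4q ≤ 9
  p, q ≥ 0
Minimize: z = 28y1 + 5y2 + 11y3 + 9y4

Subject to:
  C1: -2y1 - y3 - 2y4 ≤ -7
  C2: -3y1 - y2 - 4y4 ≤ -2
  y1, y2, y3, y4 ≥ 0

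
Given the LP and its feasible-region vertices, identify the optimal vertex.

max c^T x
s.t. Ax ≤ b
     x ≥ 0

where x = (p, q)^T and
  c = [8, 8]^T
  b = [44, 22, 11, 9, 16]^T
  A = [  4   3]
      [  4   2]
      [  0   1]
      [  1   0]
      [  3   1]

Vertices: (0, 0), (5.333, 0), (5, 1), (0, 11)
(0, 11) with z = 88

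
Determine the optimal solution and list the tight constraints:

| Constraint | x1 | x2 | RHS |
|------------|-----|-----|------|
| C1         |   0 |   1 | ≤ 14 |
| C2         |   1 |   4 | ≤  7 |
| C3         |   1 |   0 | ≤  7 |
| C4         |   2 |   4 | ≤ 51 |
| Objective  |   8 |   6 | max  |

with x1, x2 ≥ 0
Optimal: x1 = 7, x2 = 0
Binding: C2, C3, x2 ≥ 0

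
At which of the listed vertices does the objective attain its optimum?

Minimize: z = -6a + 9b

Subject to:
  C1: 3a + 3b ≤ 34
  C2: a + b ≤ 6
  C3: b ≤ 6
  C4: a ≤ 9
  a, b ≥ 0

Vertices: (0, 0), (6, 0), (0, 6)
(6, 0) with z = -36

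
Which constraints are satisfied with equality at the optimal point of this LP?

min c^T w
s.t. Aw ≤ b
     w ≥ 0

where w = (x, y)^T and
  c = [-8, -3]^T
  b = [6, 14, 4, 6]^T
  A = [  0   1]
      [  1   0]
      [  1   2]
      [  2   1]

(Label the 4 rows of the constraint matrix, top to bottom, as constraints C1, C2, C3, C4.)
Optimal: x = 3, y = 0
Slack at optimum:
  C1: slack = 6
  C2: slack = 11
  C3: slack = 1
  C4: slack = 0 (binding)
  x ≥ 0: x = 3
  y ≥ 0: y = 0 (binding)
Binding constraints: C4, y ≥ 0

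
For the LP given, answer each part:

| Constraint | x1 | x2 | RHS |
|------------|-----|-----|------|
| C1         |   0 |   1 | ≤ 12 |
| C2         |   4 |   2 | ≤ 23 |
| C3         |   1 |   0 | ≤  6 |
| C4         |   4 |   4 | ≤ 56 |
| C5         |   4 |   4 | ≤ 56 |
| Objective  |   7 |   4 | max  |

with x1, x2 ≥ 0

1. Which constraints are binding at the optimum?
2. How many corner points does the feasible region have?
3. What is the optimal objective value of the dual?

1. C2, x1 ≥ 0
2. 3
3. 46 (by strong duality, equal to the primal optimum)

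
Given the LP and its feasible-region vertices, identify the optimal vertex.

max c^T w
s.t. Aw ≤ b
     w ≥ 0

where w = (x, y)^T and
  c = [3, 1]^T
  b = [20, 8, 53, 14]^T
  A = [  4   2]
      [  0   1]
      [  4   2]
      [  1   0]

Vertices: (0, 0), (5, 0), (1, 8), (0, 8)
(5, 0) with z = 15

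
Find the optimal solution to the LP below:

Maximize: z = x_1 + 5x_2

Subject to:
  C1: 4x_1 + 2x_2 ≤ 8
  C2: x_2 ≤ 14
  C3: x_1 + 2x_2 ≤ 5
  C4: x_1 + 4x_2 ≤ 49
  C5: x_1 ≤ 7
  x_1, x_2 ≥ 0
x_1 = 0, x_2 = 2.5, z = 12.5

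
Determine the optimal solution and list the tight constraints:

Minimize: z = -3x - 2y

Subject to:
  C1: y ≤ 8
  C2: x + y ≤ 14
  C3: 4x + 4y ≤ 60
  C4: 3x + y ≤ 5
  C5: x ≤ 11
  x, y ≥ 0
Optimal: x = 0, y = 5
Binding: C4, x ≥ 0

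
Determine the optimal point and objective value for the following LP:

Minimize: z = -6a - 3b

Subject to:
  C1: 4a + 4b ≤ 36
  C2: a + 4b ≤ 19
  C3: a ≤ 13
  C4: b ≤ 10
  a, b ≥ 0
a = 9, b = 0, z = -54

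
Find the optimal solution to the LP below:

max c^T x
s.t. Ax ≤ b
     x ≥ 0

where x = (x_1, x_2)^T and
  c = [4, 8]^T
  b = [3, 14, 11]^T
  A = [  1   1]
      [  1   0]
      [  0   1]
Each vertex is the intersection of two constraint boundaries that also satisfies all remaining constraints:
  x_1 = 0 and x_2 = 0 → (0, 0)
  x_1 + x_2 = 3 and x_2 = 0 → (3, 0)
  x_1 + x_2 = 3 and x_1 = 0 → (0, 3)

Evaluating z = 4x_1 + 8x_2 at each vertex:
  (0, 0): z = 0
  (3, 0): z = 12
  (0, 3): z = 24

The maximum is at (0, 3) with z = 24.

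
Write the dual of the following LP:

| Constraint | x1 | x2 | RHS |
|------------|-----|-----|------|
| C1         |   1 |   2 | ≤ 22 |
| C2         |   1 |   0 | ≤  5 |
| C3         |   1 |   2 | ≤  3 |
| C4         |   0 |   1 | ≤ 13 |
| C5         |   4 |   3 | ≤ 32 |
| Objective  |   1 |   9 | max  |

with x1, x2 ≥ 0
Minimize: z = 22y1 + 5y2 + 3y3 + 13y4 + 32y5

Subject to:
  C1: -y1 - y2 - y3 - 4y5 ≤ -1
  C2: -2y1 - 2y3 - y4 - 3y5 ≤ -9
  y1, y2, y3, y4, y5 ≥ 0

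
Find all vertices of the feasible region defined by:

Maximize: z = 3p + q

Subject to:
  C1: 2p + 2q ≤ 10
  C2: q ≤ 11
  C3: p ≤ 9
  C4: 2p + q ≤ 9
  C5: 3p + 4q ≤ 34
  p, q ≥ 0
Each vertex is the intersection of two constraint boundaries that also satisfies all remaining constraints:
  p = 0 and q = 0 → (0, 0)
  2p + q = 9 and q = 0 → (4.5, 0)
  2p + 2q = 10 and 2p + q = 9 → (4, 1)
  2p + 2q = 10 and p = 0 → (0, 5)

Vertices: (0, 0), (4.5, 0), (4, 1), (0, 5)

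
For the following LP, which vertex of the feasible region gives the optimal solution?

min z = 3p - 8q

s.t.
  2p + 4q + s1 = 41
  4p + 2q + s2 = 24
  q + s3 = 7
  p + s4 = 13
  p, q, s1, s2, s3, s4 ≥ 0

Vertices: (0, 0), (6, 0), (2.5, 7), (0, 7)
Evaluating z = 3p - 8q at each vertex:
  (0, 0): z = 0
  (6, 0): z = 18
  (2.5, 7): z = -48.5
  (0, 7): z = -56

The smallest value is z = -56, attained at (0, 7).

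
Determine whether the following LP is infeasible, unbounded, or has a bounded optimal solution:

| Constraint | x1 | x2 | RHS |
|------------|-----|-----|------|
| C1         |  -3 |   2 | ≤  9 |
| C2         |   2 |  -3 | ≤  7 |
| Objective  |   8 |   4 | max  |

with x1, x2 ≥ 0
Feasible point: (0, 0) satisfies every constraint, so the LP is feasible.
Direction d = (1, 1): for each constraint row a, a·d ≤ 0 —
  (-3)(1) + (2)(1) = -1 ≤ 0
  (2)(1) + (-3)(1) = -1 ≤ 0
and d ≥ 0, so (0, 0) + t·d stays feasible for every t ≥ 0. Along this ray z = 8x1 + 4x2 changes by 12 per unit t, so z → +∞.

The LP is unbounded; z can be made arbitrarily large.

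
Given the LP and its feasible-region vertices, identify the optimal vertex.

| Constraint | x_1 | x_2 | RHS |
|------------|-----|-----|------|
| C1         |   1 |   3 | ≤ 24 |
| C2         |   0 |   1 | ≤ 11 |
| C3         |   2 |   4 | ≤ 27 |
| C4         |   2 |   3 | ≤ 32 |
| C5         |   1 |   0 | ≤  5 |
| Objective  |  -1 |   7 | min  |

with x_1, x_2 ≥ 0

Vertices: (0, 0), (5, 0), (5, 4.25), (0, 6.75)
Evaluating z = -x_1 + 7x_2 at each vertex:
  (0, 0): z = 0
  (5, 0): z = -5
  (5, 4.25): z = 24.75
  (0, 6.75): z = 47.25

The smallest value is z = -5, attained at (5, 0).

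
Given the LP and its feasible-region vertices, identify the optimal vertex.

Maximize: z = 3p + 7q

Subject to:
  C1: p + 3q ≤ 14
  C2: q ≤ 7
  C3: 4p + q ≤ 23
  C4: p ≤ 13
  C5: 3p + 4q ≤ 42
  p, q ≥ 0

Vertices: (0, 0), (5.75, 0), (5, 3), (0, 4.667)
(5, 3) with z = 36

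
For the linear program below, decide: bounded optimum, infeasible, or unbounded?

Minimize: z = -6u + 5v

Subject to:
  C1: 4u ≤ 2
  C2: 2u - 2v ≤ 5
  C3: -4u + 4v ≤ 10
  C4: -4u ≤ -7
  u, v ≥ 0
C1 requires 4u ≤ 2, while C4 (-4u ≤ -7) is equivalent to 4u ≥ 7. Together they would need 7 ≤ 4u ≤ 2, which is impossible since 7 > 2. No point satisfies all constraints.

Infeasible — the constraint set is empty.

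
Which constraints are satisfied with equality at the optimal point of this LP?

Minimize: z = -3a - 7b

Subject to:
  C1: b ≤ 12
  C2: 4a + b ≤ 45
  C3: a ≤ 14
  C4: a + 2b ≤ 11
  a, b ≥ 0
Optimal: a = 0, b = 5.5
Slack at optimum:
  C1: slack = 6.5
  C2: slack = 39.5
  C3: slack = 14
  C4: slack = 0 (binding)
  a ≥ 0: a = 0 (binding)
  b ≥ 0: b = 5.5
Binding constraints: C4, a ≥ 0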